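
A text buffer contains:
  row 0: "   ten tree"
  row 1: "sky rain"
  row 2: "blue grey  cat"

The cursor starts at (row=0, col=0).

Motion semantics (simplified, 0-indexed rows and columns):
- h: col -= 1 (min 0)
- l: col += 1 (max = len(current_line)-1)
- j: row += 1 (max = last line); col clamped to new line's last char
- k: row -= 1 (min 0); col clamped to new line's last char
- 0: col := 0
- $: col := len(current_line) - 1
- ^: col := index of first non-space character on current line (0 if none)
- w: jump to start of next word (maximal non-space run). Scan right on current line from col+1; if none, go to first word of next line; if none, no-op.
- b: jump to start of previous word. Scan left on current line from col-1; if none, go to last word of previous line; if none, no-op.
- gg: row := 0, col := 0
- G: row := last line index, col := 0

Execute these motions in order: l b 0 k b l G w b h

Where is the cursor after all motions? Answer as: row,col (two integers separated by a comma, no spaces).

After 1 (l): row=0 col=1 char='_'
After 2 (b): row=0 col=1 char='_'
After 3 (0): row=0 col=0 char='_'
After 4 (k): row=0 col=0 char='_'
After 5 (b): row=0 col=0 char='_'
After 6 (l): row=0 col=1 char='_'
After 7 (G): row=2 col=0 char='b'
After 8 (w): row=2 col=5 char='g'
After 9 (b): row=2 col=0 char='b'
After 10 (h): row=2 col=0 char='b'

Answer: 2,0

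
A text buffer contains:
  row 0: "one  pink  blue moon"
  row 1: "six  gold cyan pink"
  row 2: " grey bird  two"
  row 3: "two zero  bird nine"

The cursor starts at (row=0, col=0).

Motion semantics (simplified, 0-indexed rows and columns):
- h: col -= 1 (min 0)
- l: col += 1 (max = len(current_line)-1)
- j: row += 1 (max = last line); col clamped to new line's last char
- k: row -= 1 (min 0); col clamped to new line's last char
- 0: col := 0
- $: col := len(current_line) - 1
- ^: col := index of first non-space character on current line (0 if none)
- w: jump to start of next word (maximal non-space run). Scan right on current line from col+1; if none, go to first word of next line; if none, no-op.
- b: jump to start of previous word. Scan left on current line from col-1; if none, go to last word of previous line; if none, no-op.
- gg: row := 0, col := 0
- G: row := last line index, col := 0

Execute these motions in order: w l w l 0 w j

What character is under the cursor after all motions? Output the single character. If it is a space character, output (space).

After 1 (w): row=0 col=5 char='p'
After 2 (l): row=0 col=6 char='i'
After 3 (w): row=0 col=11 char='b'
After 4 (l): row=0 col=12 char='l'
After 5 (0): row=0 col=0 char='o'
After 6 (w): row=0 col=5 char='p'
After 7 (j): row=1 col=5 char='g'

Answer: g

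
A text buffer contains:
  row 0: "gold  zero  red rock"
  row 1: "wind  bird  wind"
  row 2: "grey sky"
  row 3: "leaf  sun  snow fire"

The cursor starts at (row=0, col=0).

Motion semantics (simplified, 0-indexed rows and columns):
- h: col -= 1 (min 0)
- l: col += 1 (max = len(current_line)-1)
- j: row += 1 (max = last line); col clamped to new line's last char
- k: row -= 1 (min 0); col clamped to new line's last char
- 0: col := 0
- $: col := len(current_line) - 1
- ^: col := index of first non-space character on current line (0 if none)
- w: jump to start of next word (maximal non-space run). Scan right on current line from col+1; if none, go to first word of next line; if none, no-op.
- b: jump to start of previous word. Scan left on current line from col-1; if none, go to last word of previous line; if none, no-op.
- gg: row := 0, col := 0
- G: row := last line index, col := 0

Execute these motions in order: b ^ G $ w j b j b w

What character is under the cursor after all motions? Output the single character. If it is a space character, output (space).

After 1 (b): row=0 col=0 char='g'
After 2 (^): row=0 col=0 char='g'
After 3 (G): row=3 col=0 char='l'
After 4 ($): row=3 col=19 char='e'
After 5 (w): row=3 col=19 char='e'
After 6 (j): row=3 col=19 char='e'
After 7 (b): row=3 col=16 char='f'
After 8 (j): row=3 col=16 char='f'
After 9 (b): row=3 col=11 char='s'
After 10 (w): row=3 col=16 char='f'

Answer: f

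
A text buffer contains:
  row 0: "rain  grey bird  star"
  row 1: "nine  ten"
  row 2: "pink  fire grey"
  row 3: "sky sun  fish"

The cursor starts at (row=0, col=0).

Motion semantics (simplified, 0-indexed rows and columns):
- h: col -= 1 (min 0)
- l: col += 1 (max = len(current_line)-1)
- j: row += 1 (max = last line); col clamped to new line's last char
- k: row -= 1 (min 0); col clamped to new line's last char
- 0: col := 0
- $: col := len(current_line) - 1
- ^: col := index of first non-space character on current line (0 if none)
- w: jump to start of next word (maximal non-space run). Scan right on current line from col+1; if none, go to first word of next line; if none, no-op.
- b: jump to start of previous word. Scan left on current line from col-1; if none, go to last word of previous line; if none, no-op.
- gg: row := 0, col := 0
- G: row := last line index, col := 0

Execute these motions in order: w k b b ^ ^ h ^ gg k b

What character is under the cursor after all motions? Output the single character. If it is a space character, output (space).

After 1 (w): row=0 col=6 char='g'
After 2 (k): row=0 col=6 char='g'
After 3 (b): row=0 col=0 char='r'
After 4 (b): row=0 col=0 char='r'
After 5 (^): row=0 col=0 char='r'
After 6 (^): row=0 col=0 char='r'
After 7 (h): row=0 col=0 char='r'
After 8 (^): row=0 col=0 char='r'
After 9 (gg): row=0 col=0 char='r'
After 10 (k): row=0 col=0 char='r'
After 11 (b): row=0 col=0 char='r'

Answer: r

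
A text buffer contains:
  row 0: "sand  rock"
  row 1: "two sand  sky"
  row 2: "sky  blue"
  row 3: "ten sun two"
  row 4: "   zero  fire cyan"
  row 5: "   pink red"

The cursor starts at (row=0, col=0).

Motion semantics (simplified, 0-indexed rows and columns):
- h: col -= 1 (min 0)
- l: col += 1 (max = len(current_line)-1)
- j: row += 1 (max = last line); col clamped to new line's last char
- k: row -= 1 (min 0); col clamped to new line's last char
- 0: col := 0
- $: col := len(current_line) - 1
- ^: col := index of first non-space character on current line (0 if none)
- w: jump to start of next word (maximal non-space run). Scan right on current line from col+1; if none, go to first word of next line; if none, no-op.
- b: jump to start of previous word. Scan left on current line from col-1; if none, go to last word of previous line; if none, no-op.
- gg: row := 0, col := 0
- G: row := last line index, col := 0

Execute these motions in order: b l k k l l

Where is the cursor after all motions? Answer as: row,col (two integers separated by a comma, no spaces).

After 1 (b): row=0 col=0 char='s'
After 2 (l): row=0 col=1 char='a'
After 3 (k): row=0 col=1 char='a'
After 4 (k): row=0 col=1 char='a'
After 5 (l): row=0 col=2 char='n'
After 6 (l): row=0 col=3 char='d'

Answer: 0,3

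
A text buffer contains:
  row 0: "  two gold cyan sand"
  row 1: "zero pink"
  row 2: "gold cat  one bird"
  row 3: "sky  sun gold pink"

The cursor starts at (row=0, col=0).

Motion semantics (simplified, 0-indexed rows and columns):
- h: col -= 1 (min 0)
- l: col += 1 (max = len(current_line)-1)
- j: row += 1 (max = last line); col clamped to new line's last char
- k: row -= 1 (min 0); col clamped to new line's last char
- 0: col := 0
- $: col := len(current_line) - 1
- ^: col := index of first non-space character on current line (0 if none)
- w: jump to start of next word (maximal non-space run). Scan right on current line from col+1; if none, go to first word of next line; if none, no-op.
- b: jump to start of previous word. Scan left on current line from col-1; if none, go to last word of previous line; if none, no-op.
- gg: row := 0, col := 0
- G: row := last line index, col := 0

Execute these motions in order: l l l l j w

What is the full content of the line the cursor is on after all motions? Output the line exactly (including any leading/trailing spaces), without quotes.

After 1 (l): row=0 col=1 char='_'
After 2 (l): row=0 col=2 char='t'
After 3 (l): row=0 col=3 char='w'
After 4 (l): row=0 col=4 char='o'
After 5 (j): row=1 col=4 char='_'
After 6 (w): row=1 col=5 char='p'

Answer: zero pink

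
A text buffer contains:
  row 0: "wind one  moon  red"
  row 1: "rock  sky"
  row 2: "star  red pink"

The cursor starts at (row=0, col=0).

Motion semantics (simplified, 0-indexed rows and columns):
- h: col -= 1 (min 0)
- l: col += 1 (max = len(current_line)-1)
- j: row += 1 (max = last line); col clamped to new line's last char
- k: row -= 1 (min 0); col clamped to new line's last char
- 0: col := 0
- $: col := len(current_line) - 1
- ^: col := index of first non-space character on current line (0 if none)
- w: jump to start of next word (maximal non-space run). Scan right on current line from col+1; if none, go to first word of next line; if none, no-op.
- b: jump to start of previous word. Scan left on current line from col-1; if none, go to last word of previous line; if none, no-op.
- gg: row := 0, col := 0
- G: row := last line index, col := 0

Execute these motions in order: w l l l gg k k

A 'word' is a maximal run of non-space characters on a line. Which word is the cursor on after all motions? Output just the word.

After 1 (w): row=0 col=5 char='o'
After 2 (l): row=0 col=6 char='n'
After 3 (l): row=0 col=7 char='e'
After 4 (l): row=0 col=8 char='_'
After 5 (gg): row=0 col=0 char='w'
After 6 (k): row=0 col=0 char='w'
After 7 (k): row=0 col=0 char='w'

Answer: wind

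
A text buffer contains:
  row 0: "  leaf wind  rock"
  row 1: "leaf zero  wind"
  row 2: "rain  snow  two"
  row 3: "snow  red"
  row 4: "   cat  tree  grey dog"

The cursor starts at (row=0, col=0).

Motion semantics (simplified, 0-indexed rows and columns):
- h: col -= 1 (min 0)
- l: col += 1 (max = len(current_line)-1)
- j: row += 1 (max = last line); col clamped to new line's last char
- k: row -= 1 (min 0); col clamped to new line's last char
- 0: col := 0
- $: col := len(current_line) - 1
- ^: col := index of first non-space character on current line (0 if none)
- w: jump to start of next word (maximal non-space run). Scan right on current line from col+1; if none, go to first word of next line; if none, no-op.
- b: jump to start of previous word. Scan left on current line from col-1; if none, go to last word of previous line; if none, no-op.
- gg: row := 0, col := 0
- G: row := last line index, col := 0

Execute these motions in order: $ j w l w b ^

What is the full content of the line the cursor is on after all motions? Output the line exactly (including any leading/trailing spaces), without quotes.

After 1 ($): row=0 col=16 char='k'
After 2 (j): row=1 col=14 char='d'
After 3 (w): row=2 col=0 char='r'
After 4 (l): row=2 col=1 char='a'
After 5 (w): row=2 col=6 char='s'
After 6 (b): row=2 col=0 char='r'
After 7 (^): row=2 col=0 char='r'

Answer: rain  snow  two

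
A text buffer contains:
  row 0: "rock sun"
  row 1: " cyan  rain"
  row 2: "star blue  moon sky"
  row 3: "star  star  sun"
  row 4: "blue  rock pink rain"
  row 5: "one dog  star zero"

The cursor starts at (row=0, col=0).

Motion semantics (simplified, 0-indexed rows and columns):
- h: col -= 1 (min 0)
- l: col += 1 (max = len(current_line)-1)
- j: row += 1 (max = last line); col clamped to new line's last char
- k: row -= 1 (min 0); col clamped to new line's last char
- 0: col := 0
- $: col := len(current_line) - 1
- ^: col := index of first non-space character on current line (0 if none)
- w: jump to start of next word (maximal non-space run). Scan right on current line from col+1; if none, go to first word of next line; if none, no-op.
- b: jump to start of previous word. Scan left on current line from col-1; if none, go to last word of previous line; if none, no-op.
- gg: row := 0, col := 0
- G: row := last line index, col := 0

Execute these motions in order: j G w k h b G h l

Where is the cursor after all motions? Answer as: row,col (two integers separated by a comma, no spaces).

Answer: 5,1

Derivation:
After 1 (j): row=1 col=0 char='_'
After 2 (G): row=5 col=0 char='o'
After 3 (w): row=5 col=4 char='d'
After 4 (k): row=4 col=4 char='_'
After 5 (h): row=4 col=3 char='e'
After 6 (b): row=4 col=0 char='b'
After 7 (G): row=5 col=0 char='o'
After 8 (h): row=5 col=0 char='o'
After 9 (l): row=5 col=1 char='n'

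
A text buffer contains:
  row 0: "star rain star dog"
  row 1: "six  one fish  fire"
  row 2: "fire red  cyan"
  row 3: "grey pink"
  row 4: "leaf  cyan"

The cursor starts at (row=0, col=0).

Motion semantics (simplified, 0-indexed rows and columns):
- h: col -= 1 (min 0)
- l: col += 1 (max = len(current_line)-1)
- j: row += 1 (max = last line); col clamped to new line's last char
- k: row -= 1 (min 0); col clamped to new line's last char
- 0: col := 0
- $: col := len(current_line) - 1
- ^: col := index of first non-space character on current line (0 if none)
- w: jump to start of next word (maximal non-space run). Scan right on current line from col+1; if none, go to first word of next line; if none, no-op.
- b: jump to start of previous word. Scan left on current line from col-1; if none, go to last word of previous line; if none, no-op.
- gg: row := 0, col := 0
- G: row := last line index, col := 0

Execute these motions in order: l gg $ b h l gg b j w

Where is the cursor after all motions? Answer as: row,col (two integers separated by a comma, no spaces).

Answer: 1,5

Derivation:
After 1 (l): row=0 col=1 char='t'
After 2 (gg): row=0 col=0 char='s'
After 3 ($): row=0 col=17 char='g'
After 4 (b): row=0 col=15 char='d'
After 5 (h): row=0 col=14 char='_'
After 6 (l): row=0 col=15 char='d'
After 7 (gg): row=0 col=0 char='s'
After 8 (b): row=0 col=0 char='s'
After 9 (j): row=1 col=0 char='s'
After 10 (w): row=1 col=5 char='o'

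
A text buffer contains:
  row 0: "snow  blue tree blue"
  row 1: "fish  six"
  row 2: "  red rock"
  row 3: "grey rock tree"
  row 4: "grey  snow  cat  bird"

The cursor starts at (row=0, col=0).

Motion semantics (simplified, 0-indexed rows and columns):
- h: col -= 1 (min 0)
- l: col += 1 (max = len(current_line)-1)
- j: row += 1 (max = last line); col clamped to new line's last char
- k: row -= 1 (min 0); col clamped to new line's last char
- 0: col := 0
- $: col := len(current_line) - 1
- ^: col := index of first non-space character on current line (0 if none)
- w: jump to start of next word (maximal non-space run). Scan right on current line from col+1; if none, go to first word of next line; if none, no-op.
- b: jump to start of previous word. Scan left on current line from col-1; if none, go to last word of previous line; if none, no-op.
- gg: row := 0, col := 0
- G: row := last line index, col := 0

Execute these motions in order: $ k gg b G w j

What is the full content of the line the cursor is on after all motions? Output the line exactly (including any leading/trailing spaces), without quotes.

After 1 ($): row=0 col=19 char='e'
After 2 (k): row=0 col=19 char='e'
After 3 (gg): row=0 col=0 char='s'
After 4 (b): row=0 col=0 char='s'
After 5 (G): row=4 col=0 char='g'
After 6 (w): row=4 col=6 char='s'
After 7 (j): row=4 col=6 char='s'

Answer: grey  snow  cat  bird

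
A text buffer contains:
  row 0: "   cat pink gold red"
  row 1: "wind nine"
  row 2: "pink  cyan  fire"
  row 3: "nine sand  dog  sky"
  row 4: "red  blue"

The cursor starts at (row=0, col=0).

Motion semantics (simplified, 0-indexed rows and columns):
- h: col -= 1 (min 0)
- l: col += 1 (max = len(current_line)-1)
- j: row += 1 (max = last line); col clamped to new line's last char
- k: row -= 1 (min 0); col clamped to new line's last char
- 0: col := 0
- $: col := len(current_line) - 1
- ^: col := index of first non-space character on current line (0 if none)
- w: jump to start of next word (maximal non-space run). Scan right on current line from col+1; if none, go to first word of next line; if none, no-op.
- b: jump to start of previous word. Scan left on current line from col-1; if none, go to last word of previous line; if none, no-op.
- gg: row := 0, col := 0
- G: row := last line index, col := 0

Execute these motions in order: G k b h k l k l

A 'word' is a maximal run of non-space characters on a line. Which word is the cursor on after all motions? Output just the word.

After 1 (G): row=4 col=0 char='r'
After 2 (k): row=3 col=0 char='n'
After 3 (b): row=2 col=12 char='f'
After 4 (h): row=2 col=11 char='_'
After 5 (k): row=1 col=8 char='e'
After 6 (l): row=1 col=8 char='e'
After 7 (k): row=0 col=8 char='i'
After 8 (l): row=0 col=9 char='n'

Answer: pink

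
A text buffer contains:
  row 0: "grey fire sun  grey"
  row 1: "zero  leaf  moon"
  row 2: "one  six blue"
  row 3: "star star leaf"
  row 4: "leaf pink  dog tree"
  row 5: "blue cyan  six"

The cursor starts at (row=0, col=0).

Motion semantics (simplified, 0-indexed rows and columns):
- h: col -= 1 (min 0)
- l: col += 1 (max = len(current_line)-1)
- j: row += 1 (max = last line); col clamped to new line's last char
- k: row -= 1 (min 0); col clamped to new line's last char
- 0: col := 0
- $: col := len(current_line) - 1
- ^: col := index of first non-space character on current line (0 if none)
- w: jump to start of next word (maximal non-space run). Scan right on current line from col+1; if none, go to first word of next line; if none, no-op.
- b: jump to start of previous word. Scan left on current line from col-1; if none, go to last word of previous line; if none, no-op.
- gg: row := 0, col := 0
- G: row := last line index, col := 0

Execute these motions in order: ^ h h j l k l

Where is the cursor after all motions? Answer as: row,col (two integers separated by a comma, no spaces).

After 1 (^): row=0 col=0 char='g'
After 2 (h): row=0 col=0 char='g'
After 3 (h): row=0 col=0 char='g'
After 4 (j): row=1 col=0 char='z'
After 5 (l): row=1 col=1 char='e'
After 6 (k): row=0 col=1 char='r'
After 7 (l): row=0 col=2 char='e'

Answer: 0,2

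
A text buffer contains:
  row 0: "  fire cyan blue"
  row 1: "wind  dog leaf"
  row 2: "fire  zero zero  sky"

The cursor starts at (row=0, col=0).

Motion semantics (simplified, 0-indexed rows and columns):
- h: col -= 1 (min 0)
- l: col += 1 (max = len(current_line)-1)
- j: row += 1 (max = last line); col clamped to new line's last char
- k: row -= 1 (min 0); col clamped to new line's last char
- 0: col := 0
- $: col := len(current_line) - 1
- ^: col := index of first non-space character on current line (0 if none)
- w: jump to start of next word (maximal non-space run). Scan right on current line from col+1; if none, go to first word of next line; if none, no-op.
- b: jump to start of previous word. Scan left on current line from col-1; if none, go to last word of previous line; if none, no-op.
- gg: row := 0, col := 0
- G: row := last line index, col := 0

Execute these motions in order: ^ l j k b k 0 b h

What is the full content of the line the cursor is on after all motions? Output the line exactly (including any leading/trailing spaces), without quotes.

Answer:   fire cyan blue

Derivation:
After 1 (^): row=0 col=2 char='f'
After 2 (l): row=0 col=3 char='i'
After 3 (j): row=1 col=3 char='d'
After 4 (k): row=0 col=3 char='i'
After 5 (b): row=0 col=2 char='f'
After 6 (k): row=0 col=2 char='f'
After 7 (0): row=0 col=0 char='_'
After 8 (b): row=0 col=0 char='_'
After 9 (h): row=0 col=0 char='_'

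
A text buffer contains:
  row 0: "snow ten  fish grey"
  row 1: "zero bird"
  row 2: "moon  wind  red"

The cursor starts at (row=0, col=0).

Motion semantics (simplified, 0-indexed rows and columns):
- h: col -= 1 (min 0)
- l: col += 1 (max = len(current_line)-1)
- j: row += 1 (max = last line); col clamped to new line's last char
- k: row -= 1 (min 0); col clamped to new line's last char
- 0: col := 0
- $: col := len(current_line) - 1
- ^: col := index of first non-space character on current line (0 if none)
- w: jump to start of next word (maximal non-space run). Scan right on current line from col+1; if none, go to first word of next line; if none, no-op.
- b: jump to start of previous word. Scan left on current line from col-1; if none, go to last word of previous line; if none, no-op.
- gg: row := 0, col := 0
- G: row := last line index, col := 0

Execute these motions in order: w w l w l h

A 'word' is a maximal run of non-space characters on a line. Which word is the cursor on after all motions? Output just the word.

After 1 (w): row=0 col=5 char='t'
After 2 (w): row=0 col=10 char='f'
After 3 (l): row=0 col=11 char='i'
After 4 (w): row=0 col=15 char='g'
After 5 (l): row=0 col=16 char='r'
After 6 (h): row=0 col=15 char='g'

Answer: grey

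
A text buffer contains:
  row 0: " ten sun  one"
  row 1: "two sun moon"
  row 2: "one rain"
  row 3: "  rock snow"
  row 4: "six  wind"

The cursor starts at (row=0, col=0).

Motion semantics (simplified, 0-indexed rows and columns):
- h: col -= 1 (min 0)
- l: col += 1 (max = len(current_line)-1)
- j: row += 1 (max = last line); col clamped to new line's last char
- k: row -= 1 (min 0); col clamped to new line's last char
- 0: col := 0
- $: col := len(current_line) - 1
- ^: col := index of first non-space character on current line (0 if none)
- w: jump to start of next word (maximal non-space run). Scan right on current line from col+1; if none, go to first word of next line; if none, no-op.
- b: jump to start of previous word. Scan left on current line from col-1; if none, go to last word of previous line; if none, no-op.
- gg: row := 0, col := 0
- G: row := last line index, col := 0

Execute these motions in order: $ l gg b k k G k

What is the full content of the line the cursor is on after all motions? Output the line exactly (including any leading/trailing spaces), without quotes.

After 1 ($): row=0 col=12 char='e'
After 2 (l): row=0 col=12 char='e'
After 3 (gg): row=0 col=0 char='_'
After 4 (b): row=0 col=0 char='_'
After 5 (k): row=0 col=0 char='_'
After 6 (k): row=0 col=0 char='_'
After 7 (G): row=4 col=0 char='s'
After 8 (k): row=3 col=0 char='_'

Answer:   rock snow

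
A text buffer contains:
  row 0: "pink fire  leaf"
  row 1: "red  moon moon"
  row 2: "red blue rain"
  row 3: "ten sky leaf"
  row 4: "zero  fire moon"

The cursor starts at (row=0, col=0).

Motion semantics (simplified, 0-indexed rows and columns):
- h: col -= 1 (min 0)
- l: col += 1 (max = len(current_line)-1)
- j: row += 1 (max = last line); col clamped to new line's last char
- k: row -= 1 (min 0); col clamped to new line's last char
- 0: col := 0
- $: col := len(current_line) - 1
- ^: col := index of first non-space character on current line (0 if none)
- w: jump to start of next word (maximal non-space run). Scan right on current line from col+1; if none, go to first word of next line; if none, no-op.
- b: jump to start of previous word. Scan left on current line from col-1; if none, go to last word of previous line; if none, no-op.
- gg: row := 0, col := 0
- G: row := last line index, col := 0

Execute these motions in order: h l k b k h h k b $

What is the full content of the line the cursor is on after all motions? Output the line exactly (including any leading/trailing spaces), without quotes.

After 1 (h): row=0 col=0 char='p'
After 2 (l): row=0 col=1 char='i'
After 3 (k): row=0 col=1 char='i'
After 4 (b): row=0 col=0 char='p'
After 5 (k): row=0 col=0 char='p'
After 6 (h): row=0 col=0 char='p'
After 7 (h): row=0 col=0 char='p'
After 8 (k): row=0 col=0 char='p'
After 9 (b): row=0 col=0 char='p'
After 10 ($): row=0 col=14 char='f'

Answer: pink fire  leaf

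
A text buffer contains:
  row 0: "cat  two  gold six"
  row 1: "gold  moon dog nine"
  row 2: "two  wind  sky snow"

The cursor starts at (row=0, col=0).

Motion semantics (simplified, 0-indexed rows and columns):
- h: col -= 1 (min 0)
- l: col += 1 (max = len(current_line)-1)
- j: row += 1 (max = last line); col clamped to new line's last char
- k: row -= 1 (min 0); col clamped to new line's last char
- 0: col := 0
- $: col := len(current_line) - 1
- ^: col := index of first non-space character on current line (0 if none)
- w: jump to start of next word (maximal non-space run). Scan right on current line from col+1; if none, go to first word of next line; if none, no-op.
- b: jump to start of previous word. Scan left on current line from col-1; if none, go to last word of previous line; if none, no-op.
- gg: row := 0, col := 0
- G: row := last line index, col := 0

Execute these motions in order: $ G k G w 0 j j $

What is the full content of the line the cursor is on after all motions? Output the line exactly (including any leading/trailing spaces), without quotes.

Answer: two  wind  sky snow

Derivation:
After 1 ($): row=0 col=17 char='x'
After 2 (G): row=2 col=0 char='t'
After 3 (k): row=1 col=0 char='g'
After 4 (G): row=2 col=0 char='t'
After 5 (w): row=2 col=5 char='w'
After 6 (0): row=2 col=0 char='t'
After 7 (j): row=2 col=0 char='t'
After 8 (j): row=2 col=0 char='t'
After 9 ($): row=2 col=18 char='w'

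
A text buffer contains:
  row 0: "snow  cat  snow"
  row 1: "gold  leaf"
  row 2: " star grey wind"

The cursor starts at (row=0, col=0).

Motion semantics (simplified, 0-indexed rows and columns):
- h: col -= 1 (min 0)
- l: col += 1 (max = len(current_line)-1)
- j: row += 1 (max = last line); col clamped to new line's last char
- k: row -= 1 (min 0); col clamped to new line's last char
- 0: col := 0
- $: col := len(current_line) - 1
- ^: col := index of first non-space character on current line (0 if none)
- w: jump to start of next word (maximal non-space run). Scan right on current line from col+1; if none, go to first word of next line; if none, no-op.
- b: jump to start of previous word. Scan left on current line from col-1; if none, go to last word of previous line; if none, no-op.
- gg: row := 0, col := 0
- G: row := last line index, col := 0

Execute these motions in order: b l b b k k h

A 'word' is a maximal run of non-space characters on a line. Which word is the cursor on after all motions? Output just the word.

Answer: snow

Derivation:
After 1 (b): row=0 col=0 char='s'
After 2 (l): row=0 col=1 char='n'
After 3 (b): row=0 col=0 char='s'
After 4 (b): row=0 col=0 char='s'
After 5 (k): row=0 col=0 char='s'
After 6 (k): row=0 col=0 char='s'
After 7 (h): row=0 col=0 char='s'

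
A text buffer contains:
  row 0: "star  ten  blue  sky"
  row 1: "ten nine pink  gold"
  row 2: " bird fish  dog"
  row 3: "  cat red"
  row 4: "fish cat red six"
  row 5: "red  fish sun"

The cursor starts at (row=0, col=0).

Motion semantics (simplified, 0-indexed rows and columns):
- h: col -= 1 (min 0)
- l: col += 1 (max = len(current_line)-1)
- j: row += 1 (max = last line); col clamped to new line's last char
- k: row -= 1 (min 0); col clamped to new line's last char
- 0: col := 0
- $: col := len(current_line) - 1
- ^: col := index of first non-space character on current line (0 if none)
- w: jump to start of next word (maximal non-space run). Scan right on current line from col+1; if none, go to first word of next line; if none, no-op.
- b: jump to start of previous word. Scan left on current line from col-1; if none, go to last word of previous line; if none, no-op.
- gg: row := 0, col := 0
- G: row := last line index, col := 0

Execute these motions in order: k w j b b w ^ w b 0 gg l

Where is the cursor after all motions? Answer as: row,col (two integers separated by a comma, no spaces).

After 1 (k): row=0 col=0 char='s'
After 2 (w): row=0 col=6 char='t'
After 3 (j): row=1 col=6 char='n'
After 4 (b): row=1 col=4 char='n'
After 5 (b): row=1 col=0 char='t'
After 6 (w): row=1 col=4 char='n'
After 7 (^): row=1 col=0 char='t'
After 8 (w): row=1 col=4 char='n'
After 9 (b): row=1 col=0 char='t'
After 10 (0): row=1 col=0 char='t'
After 11 (gg): row=0 col=0 char='s'
After 12 (l): row=0 col=1 char='t'

Answer: 0,1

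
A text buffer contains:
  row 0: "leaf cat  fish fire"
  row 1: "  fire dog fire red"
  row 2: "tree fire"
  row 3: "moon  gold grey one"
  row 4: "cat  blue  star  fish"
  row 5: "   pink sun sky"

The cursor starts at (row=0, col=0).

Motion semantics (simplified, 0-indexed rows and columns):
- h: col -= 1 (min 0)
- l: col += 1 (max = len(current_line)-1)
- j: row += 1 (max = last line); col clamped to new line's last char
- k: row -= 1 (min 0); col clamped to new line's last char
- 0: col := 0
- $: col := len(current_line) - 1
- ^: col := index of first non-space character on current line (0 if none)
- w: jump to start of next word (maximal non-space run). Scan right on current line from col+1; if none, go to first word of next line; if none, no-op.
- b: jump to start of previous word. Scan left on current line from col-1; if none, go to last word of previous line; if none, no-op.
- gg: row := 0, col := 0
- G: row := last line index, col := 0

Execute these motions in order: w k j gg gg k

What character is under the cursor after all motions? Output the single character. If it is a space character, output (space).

After 1 (w): row=0 col=5 char='c'
After 2 (k): row=0 col=5 char='c'
After 3 (j): row=1 col=5 char='e'
After 4 (gg): row=0 col=0 char='l'
After 5 (gg): row=0 col=0 char='l'
After 6 (k): row=0 col=0 char='l'

Answer: l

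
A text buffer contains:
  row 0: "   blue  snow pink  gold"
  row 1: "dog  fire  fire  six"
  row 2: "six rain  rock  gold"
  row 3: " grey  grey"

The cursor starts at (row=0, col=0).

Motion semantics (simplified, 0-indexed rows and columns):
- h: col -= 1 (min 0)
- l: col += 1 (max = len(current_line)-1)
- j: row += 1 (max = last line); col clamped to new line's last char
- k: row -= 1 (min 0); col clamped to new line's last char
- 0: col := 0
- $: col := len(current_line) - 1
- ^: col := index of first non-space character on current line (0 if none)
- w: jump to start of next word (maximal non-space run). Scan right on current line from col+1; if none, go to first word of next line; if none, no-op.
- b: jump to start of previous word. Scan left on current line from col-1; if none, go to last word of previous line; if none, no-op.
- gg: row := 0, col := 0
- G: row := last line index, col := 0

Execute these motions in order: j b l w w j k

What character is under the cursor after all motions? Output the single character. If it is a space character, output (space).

Answer: f

Derivation:
After 1 (j): row=1 col=0 char='d'
After 2 (b): row=0 col=20 char='g'
After 3 (l): row=0 col=21 char='o'
After 4 (w): row=1 col=0 char='d'
After 5 (w): row=1 col=5 char='f'
After 6 (j): row=2 col=5 char='a'
After 7 (k): row=1 col=5 char='f'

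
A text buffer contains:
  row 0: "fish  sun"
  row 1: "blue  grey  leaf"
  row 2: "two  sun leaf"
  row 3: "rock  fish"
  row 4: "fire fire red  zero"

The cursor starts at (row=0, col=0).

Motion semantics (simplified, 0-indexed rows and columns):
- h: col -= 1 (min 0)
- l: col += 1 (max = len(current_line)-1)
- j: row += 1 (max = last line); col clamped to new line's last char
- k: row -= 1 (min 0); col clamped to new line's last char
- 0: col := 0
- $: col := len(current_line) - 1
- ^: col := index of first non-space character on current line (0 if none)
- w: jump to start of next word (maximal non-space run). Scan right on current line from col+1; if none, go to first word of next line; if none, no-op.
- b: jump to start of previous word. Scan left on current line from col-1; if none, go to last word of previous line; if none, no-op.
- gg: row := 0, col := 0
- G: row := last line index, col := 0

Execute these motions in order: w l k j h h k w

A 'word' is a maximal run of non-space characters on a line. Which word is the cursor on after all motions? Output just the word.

After 1 (w): row=0 col=6 char='s'
After 2 (l): row=0 col=7 char='u'
After 3 (k): row=0 col=7 char='u'
After 4 (j): row=1 col=7 char='r'
After 5 (h): row=1 col=6 char='g'
After 6 (h): row=1 col=5 char='_'
After 7 (k): row=0 col=5 char='_'
After 8 (w): row=0 col=6 char='s'

Answer: sun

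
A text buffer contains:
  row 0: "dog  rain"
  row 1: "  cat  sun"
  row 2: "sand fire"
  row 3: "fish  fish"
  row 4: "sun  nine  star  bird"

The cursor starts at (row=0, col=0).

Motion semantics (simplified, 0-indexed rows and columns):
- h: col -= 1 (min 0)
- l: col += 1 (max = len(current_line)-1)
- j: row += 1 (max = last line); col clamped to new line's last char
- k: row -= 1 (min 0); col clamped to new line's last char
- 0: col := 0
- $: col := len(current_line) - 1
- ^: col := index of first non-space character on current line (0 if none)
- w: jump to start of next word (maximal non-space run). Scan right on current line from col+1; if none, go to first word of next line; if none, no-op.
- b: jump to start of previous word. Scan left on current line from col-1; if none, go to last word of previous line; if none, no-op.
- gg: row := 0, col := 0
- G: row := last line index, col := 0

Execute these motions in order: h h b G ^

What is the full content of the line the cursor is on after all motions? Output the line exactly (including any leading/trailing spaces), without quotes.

Answer: sun  nine  star  bird

Derivation:
After 1 (h): row=0 col=0 char='d'
After 2 (h): row=0 col=0 char='d'
After 3 (b): row=0 col=0 char='d'
After 4 (G): row=4 col=0 char='s'
After 5 (^): row=4 col=0 char='s'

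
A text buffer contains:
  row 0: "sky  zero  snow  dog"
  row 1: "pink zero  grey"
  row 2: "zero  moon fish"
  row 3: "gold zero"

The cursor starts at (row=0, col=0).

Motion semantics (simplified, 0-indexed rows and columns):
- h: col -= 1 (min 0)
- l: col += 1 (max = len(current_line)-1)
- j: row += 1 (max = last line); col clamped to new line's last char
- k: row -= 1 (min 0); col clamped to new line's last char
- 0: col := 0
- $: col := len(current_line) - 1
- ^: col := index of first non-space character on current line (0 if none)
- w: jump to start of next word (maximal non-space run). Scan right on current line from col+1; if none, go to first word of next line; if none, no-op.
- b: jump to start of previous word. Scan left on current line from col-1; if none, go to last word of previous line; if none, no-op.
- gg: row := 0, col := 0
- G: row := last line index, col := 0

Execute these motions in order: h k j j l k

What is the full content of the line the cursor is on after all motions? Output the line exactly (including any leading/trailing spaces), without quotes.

After 1 (h): row=0 col=0 char='s'
After 2 (k): row=0 col=0 char='s'
After 3 (j): row=1 col=0 char='p'
After 4 (j): row=2 col=0 char='z'
After 5 (l): row=2 col=1 char='e'
After 6 (k): row=1 col=1 char='i'

Answer: pink zero  grey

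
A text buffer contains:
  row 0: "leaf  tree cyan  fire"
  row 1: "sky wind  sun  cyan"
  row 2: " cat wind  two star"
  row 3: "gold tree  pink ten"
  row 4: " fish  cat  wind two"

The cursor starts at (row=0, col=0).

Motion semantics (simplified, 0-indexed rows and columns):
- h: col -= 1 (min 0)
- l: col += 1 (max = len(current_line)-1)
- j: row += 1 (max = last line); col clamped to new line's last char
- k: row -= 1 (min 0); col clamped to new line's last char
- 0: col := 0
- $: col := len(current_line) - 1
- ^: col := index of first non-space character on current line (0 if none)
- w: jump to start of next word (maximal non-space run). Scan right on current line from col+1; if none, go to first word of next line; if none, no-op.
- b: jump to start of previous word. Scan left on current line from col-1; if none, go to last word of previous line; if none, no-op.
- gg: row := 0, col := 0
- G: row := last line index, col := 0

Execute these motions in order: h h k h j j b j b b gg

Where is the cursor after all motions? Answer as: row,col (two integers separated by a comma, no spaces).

Answer: 0,0

Derivation:
After 1 (h): row=0 col=0 char='l'
After 2 (h): row=0 col=0 char='l'
After 3 (k): row=0 col=0 char='l'
After 4 (h): row=0 col=0 char='l'
After 5 (j): row=1 col=0 char='s'
After 6 (j): row=2 col=0 char='_'
After 7 (b): row=1 col=15 char='c'
After 8 (j): row=2 col=15 char='s'
After 9 (b): row=2 col=11 char='t'
After 10 (b): row=2 col=5 char='w'
After 11 (gg): row=0 col=0 char='l'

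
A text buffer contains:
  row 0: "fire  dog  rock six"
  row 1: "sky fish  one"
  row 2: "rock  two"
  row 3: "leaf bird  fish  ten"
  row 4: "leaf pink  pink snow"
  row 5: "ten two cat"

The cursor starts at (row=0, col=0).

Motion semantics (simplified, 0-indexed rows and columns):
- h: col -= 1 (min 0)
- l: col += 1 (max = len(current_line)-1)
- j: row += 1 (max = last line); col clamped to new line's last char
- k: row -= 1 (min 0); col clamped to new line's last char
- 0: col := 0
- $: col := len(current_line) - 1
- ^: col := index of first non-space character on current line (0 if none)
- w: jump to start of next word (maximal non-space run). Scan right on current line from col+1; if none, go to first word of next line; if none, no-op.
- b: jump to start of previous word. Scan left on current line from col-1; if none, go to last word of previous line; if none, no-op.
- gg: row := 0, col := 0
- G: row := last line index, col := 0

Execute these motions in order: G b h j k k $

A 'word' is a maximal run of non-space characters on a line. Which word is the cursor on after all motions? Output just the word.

Answer: ten

Derivation:
After 1 (G): row=5 col=0 char='t'
After 2 (b): row=4 col=16 char='s'
After 3 (h): row=4 col=15 char='_'
After 4 (j): row=5 col=10 char='t'
After 5 (k): row=4 col=10 char='_'
After 6 (k): row=3 col=10 char='_'
After 7 ($): row=3 col=19 char='n'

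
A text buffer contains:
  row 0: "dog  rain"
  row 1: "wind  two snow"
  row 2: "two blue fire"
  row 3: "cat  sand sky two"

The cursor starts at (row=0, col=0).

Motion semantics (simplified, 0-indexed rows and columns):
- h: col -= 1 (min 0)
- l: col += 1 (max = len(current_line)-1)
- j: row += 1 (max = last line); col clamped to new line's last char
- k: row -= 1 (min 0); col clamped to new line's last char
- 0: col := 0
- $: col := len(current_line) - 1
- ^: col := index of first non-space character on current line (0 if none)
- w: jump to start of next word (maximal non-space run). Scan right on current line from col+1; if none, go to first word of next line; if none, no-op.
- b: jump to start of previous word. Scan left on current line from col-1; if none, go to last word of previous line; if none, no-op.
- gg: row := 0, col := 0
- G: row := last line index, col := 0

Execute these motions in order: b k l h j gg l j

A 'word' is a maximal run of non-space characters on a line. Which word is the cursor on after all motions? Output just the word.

After 1 (b): row=0 col=0 char='d'
After 2 (k): row=0 col=0 char='d'
After 3 (l): row=0 col=1 char='o'
After 4 (h): row=0 col=0 char='d'
After 5 (j): row=1 col=0 char='w'
After 6 (gg): row=0 col=0 char='d'
After 7 (l): row=0 col=1 char='o'
After 8 (j): row=1 col=1 char='i'

Answer: wind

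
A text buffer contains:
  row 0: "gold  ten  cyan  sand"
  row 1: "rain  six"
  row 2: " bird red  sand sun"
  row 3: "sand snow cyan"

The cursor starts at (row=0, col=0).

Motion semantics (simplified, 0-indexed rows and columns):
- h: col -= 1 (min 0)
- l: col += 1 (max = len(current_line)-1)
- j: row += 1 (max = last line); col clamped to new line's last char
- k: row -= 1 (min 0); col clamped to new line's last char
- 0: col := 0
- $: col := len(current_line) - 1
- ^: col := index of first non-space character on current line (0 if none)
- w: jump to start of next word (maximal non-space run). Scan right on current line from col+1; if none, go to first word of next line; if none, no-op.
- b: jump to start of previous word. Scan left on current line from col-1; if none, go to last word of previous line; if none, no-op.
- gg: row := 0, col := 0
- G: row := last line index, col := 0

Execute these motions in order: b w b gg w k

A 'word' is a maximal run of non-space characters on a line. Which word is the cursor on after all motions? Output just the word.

After 1 (b): row=0 col=0 char='g'
After 2 (w): row=0 col=6 char='t'
After 3 (b): row=0 col=0 char='g'
After 4 (gg): row=0 col=0 char='g'
After 5 (w): row=0 col=6 char='t'
After 6 (k): row=0 col=6 char='t'

Answer: ten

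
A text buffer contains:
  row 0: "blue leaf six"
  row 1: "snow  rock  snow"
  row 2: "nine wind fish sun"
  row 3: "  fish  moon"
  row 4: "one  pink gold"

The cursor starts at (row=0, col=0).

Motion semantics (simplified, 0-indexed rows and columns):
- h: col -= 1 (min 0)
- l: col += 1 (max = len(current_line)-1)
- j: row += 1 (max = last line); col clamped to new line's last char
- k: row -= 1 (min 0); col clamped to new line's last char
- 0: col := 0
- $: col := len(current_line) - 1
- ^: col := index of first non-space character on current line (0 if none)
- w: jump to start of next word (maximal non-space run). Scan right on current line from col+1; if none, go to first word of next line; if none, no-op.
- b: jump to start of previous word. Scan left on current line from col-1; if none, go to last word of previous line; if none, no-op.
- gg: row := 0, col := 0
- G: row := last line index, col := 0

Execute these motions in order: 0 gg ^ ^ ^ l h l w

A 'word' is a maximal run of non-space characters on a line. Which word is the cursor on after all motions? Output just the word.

After 1 (0): row=0 col=0 char='b'
After 2 (gg): row=0 col=0 char='b'
After 3 (^): row=0 col=0 char='b'
After 4 (^): row=0 col=0 char='b'
After 5 (^): row=0 col=0 char='b'
After 6 (l): row=0 col=1 char='l'
After 7 (h): row=0 col=0 char='b'
After 8 (l): row=0 col=1 char='l'
After 9 (w): row=0 col=5 char='l'

Answer: leaf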